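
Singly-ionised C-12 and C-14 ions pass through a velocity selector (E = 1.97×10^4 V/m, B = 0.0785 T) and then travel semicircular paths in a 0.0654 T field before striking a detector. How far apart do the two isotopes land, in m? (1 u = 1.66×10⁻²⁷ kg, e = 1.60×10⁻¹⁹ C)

Both emerge at v = E/B₁ = 2.51×10^5 m/s.
r = mv/(qB₂), so r₁ = 0.4777 m and r₂ = 0.5574 m, giving Δr = 0.0796 m.
After a semicircle each ion lands a diameter 2r from the entry slit, so the separation is 2Δr = 0.159 m.

Δd ≈ 0.159 m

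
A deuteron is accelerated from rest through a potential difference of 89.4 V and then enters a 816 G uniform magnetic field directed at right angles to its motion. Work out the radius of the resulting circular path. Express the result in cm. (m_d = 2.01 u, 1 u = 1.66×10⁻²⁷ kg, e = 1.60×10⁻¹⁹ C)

The kinetic energy gained is K = qV = (1×1.60×10^-19)(89.4) = 1.43×10^-17 J.
v = √(2K/m) = 9.26×10^4 m/s.
r = mv/(qB) = (3.34×10^-27)(9.26×10^4) / [(1×1.60×10^-19)(0.0816)] = 0.0237 m.

r ≈ 2.37 cm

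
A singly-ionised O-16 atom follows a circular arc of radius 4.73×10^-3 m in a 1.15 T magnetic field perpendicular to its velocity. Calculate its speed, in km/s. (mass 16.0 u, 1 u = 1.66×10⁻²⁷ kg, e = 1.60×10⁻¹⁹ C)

From qvB = mv²/r, v = qBr/m.
v = (1×1.60×10^-19)(1.15)(4.73×10^-3) / (2.66×10^-26) = 3.28×10^4 m/s.

v ≈ 32.8 km/s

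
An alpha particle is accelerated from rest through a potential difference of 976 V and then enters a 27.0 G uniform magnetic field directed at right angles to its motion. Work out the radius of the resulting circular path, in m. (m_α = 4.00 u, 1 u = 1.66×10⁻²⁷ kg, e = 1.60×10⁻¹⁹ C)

r ≈ 2.36 m

The kinetic energy gained is K = qV = (2×1.60×10^-19)(976) = 3.12×10^-16 J.
v = √(2K/m) = 3.07×10^5 m/s.
r = mv/(qB) = (6.64×10^-27)(3.07×10^5) / [(2×1.60×10^-19)(2.70×10^-3)] = 2.36 m.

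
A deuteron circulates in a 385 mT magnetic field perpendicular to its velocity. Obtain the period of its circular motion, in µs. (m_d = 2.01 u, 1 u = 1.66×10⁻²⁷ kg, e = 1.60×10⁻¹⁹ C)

The cyclotron period is independent of speed: T = 2πm/(qB).
T = 2π(3.34×10^-27) / [(1×1.60×10^-19)(0.385)] = 3.40×10^-7 s.

T ≈ 0.340 µs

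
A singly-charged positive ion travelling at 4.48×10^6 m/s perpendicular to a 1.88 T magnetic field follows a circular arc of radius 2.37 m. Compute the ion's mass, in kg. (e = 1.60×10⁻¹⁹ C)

m ≈ 1.59×10^-25 kg

qvB = mv²/r ⇒ m = qBr/v.
m = (1×1.60×10^-19)(1.88)(2.37) / (4.48×10^6) = 1.59×10^-25 kg.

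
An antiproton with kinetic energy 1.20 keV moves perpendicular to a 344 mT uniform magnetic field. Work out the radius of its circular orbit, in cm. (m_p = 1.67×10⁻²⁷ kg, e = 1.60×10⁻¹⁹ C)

Convert the energy: K = 1.20 keV = 1.92×10^-16 J.
v = √(2K/m) = √(2·1.92×10^-16/1.67×10^-27) = 4.80×10^5 m/s.
r = mv/(qB) = (1.67×10^-27)(4.80×10^5) / [(1×1.60×10^-19)(0.344)] = 0.0145 m.

r ≈ 1.45 cm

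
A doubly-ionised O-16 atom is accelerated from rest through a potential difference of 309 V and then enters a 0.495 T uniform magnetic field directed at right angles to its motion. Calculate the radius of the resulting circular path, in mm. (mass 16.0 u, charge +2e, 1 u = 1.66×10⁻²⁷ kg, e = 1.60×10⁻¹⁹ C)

The kinetic energy gained is K = qV = (2×1.60×10^-19)(309) = 9.89×10^-17 J.
v = √(2K/m) = 8.63×10^4 m/s.
r = mv/(qB) = (2.66×10^-26)(8.63×10^4) / [(2×1.60×10^-19)(0.495)] = 0.0145 m.

r ≈ 14.5 mm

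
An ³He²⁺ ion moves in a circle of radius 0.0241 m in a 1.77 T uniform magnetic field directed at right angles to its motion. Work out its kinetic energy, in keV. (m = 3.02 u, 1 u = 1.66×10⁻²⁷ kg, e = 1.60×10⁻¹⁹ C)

K ≈ 116 keV

v = qBr/m = (2×1.60×10^-19)(1.77)(0.0241) / (5.01×10^-27) = 2.72×10^6 m/s.
K = ½mv² = 0.5·(5.01×10^-27)·(2.72×10^6)² = 1.86×10^-14 J = 116 keV.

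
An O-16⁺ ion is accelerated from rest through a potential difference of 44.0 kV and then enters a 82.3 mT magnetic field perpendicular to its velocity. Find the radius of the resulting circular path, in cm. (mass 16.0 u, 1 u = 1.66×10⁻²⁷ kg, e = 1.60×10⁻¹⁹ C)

r ≈ 147 cm

The kinetic energy gained is K = qV = (1×1.60×10^-19)(4.40×10^4) = 7.04×10^-15 J.
v = √(2K/m) = 7.28×10^5 m/s.
r = mv/(qB) = (2.66×10^-26)(7.28×10^5) / [(1×1.60×10^-19)(0.0823)] = 1.47 m.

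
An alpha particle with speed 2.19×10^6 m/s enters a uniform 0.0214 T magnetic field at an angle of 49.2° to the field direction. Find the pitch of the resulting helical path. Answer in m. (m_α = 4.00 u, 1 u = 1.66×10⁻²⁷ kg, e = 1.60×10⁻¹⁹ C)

The velocity component along B is v∥ = v cos49.2° = 1.43×10^6 m/s.
The cyclotron period T = 2πm/(qB) = 6.09×10^-6 s is set by m, q, B alone.
Pitch = v∥·T = (1.43×10^6)(6.09×10^-6) = 8.72 m.

pitch ≈ 8.72 m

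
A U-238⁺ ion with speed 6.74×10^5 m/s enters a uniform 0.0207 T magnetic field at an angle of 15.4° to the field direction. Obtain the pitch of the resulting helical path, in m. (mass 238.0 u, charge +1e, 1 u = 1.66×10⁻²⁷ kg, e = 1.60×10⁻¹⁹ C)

pitch ≈ 487 m

The velocity component along B is v∥ = v cos15.4° = 6.50×10^5 m/s.
The cyclotron period T = 2πm/(qB) = 7.50×10^-4 s is set by m, q, B alone.
Pitch = v∥·T = (6.50×10^5)(7.50×10^-4) = 487 m.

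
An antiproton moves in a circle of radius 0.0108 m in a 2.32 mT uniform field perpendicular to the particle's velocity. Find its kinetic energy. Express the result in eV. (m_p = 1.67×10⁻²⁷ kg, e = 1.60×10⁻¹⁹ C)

v = qBr/m = (1×1.60×10^-19)(2.32×10^-3)(0.0108) / (1.67×10^-27) = 2400 m/s.
K = ½mv² = 0.5·(1.67×10^-27)·(2400)² = 4.81×10^-21 J = 0.0301 eV.

K ≈ 0.0301 eV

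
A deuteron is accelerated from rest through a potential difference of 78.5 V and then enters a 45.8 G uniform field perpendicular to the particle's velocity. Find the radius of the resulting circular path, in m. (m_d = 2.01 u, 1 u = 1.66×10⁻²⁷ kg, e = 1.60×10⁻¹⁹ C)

r ≈ 0.395 m

The kinetic energy gained is K = qV = (1×1.60×10^-19)(78.5) = 1.26×10^-17 J.
v = √(2K/m) = 8.68×10^4 m/s.
r = mv/(qB) = (3.34×10^-27)(8.68×10^4) / [(1×1.60×10^-19)(4.58×10^-3)] = 0.395 m.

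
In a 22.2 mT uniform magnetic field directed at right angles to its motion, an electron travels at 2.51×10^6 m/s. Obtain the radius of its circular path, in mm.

The magnetic force provides the centripetal force: qvB = mv²/r, so r = mv/(qB).
r = (9.11×10^-31 kg)(2.51×10^6 m/s) / [(1×1.60×10^-19 C)(0.0222 T)] = 6.44×10^-4 m.

r ≈ 0.644 mm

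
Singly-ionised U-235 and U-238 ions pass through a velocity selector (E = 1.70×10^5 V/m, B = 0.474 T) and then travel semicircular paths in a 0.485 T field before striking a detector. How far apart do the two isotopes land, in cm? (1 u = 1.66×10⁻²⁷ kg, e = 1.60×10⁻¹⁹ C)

Both emerge at v = E/B₁ = 3.59×10^5 m/s.
r = mv/(qB₂), so r₁ = 1.8030 m and r₂ = 1.8260 m, giving Δr = 0.0230 m.
After a semicircle each ion lands a diameter 2r from the entry slit, so the separation is 2Δr = 0.0460 m.

Δd ≈ 4.60 cm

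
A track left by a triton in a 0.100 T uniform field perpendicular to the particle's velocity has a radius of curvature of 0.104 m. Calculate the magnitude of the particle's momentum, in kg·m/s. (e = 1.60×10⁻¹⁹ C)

p ≈ 1.66×10^-21 kg·m/s

Since qvB = mv²/r, the momentum p = mv = qBr.
p = (1×1.60×10^-19)(0.100)(0.104) = 1.66×10^-21 kg·m/s.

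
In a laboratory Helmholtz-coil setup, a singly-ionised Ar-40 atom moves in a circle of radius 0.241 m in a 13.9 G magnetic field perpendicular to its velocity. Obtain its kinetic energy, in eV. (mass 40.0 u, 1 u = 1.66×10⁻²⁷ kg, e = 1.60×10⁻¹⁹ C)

v = qBr/m = (1×1.60×10^-19)(1.39×10^-3)(0.241) / (6.64×10^-26) = 807 m/s.
K = ½mv² = 0.5·(6.64×10^-26)·(807)² = 2.16×10^-20 J = 0.135 eV.

K ≈ 0.135 eV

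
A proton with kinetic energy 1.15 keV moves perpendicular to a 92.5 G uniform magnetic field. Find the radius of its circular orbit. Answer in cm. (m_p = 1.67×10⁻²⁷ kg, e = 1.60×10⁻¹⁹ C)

Convert the energy: K = 1.15 keV = 1.84×10^-16 J.
v = √(2K/m) = √(2·1.84×10^-16/1.67×10^-27) = 4.69×10^5 m/s.
r = mv/(qB) = (1.67×10^-27)(4.69×10^5) / [(1×1.60×10^-19)(9.25×10^-3)] = 0.530 m.

r ≈ 53.0 cm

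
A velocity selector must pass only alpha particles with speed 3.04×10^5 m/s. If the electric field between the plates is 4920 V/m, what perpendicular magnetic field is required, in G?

B ≈ 162 G

qE = qvB ⇒ B = E/v = (4920) / (3.04×10^5) = 0.0162 T.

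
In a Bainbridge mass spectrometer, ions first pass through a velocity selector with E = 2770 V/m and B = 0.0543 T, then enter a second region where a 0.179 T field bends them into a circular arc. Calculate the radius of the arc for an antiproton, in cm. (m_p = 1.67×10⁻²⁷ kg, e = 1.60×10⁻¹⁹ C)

The selector passes v = E/B = 2770/0.0543 = 5.10×10^4 m/s.
In the deflection region, r = mv/(qB₂) = (1.67×10^-27)(5.10×10^4) / [(1×1.60×10^-19)(0.179)] = 2.97×10^-3 m.

r ≈ 0.297 cm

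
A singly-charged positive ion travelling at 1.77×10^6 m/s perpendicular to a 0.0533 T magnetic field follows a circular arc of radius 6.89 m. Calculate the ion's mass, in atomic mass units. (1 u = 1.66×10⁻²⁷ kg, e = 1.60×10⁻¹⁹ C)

qvB = mv²/r ⇒ m = qBr/v.
m = (1×1.60×10^-19)(0.0533)(6.89) / (1.77×10^6) = 3.32×10^-26 kg = 20.0 u.

m ≈ 20.0 u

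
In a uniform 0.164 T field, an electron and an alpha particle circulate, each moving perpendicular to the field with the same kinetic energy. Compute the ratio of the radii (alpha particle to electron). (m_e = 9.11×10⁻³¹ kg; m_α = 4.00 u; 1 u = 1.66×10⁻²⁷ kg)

r = √(2mK)/(qB) ⇒ at equal K, r ∝ √m/q.
r_{alpha particle}/r_{electron} = 42.7.

ratio ≈ 42.7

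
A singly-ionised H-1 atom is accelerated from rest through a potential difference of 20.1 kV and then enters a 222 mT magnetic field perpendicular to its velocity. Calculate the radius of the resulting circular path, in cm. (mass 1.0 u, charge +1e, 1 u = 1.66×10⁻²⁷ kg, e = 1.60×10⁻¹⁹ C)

r ≈ 9.20 cm

The kinetic energy gained is K = qV = (1×1.60×10^-19)(2.01×10^4) = 3.22×10^-15 J.
v = √(2K/m) = 1.97×10^6 m/s.
r = mv/(qB) = (1.66×10^-27)(1.97×10^6) / [(1×1.60×10^-19)(0.222)] = 0.0920 m.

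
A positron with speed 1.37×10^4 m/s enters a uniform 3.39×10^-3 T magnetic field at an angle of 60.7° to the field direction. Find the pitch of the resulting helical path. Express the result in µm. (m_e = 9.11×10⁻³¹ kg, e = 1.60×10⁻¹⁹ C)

pitch ≈ 70.8 µm

The velocity component along B is v∥ = v cos60.7° = 6700 m/s.
The cyclotron period T = 2πm/(qB) = 1.06×10^-8 s is set by m, q, B alone.
Pitch = v∥·T = (6700)(1.06×10^-8) = 7.08×10^-5 m.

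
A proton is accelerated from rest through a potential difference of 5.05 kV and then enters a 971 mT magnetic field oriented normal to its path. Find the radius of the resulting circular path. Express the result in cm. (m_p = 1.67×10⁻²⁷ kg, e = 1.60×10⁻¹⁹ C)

The kinetic energy gained is K = qV = (1×1.60×10^-19)(5050) = 8.08×10^-16 J.
v = √(2K/m) = 9.84×10^5 m/s.
r = mv/(qB) = (1.67×10^-27)(9.84×10^5) / [(1×1.60×10^-19)(0.971)] = 0.0106 m.

r ≈ 1.06 cm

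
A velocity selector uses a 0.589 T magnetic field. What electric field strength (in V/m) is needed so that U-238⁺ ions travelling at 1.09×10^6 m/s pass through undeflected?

qE = qvB ⇒ E = vB = (1.09×10^6)(0.589) = 6.42×10^5 V/m.

E ≈ 6.42×10^5 V/m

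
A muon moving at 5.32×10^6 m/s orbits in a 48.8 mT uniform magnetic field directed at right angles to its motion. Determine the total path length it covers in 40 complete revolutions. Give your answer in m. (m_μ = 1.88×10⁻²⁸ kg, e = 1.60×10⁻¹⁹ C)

r = mv/(qB) = 0.128 m, so one revolution covers 2πr = 0.805 m.
In 40 revolutions: L = 40·2πr = 32.2 m.

L ≈ 32.2 m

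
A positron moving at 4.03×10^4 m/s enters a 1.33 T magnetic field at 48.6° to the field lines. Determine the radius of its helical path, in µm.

r ≈ 0.129 µm

Only the perpendicular component v⊥ = v sin48.6° = 3.02×10^4 m/s is bent by the field.
r = m v⊥ /(qB) = (9.11×10^-31)(3.02×10^4) / [(1×1.60×10^-19)(1.33)] = 1.29×10^-7 m.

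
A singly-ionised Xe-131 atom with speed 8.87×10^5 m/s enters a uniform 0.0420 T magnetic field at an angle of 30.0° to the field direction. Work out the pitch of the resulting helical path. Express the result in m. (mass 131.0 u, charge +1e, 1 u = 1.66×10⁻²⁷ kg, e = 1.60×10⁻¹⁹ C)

The velocity component along B is v∥ = v cos30.0° = 7.68×10^5 m/s.
The cyclotron period T = 2πm/(qB) = 2.03×10^-4 s is set by m, q, B alone.
Pitch = v∥·T = (7.68×10^5)(2.03×10^-4) = 156 m.

pitch ≈ 156 m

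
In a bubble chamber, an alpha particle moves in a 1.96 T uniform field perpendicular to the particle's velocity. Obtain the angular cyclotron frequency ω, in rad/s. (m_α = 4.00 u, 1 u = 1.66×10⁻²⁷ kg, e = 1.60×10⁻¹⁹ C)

ω ≈ 9.45×10^7 rad/s

ω = qB/m = (2×1.60×10^-19)(1.96) / (6.64×10^-27) = 9.45×10^7 rad/s.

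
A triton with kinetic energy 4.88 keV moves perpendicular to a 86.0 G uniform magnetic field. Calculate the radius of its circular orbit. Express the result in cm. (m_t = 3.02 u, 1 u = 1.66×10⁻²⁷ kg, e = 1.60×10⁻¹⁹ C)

r ≈ 203 cm

Convert the energy: K = 4.88 keV = 7.81×10^-16 J.
v = √(2K/m) = √(2·7.81×10^-16/5.01×10^-27) = 5.58×10^5 m/s.
r = mv/(qB) = (5.01×10^-27)(5.58×10^5) / [(1×1.60×10^-19)(8.60×10^-3)] = 2.03 m.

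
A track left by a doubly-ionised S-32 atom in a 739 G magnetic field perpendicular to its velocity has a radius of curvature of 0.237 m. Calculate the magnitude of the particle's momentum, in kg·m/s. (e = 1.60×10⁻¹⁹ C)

p ≈ 5.60×10^-21 kg·m/s

Since qvB = mv²/r, the momentum p = mv = qBr.
p = (2×1.60×10^-19)(0.0739)(0.237) = 5.60×10^-21 kg·m/s.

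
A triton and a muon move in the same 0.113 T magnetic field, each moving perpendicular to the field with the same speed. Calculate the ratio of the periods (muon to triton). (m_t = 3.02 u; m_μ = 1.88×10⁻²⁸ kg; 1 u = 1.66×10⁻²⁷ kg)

T = 2πm/(qB) is independent of speed, so T₂/T₁ = (m₂/q₂)/(m₁/q₁).
T_{muon}/T_{triton} = (1.88×10^-28/1e) / (5.01×10^-27/1e) = 0.0375.

ratio ≈ 0.0375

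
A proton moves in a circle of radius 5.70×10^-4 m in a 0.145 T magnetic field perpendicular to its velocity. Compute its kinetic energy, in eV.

K ≈ 0.327 eV

v = qBr/m = (1×1.60×10^-19)(0.145)(5.70×10^-4) / (1.67×10^-27) = 7920 m/s.
K = ½mv² = 0.5·(1.67×10^-27)·(7920)² = 5.24×10^-20 J = 0.327 eV.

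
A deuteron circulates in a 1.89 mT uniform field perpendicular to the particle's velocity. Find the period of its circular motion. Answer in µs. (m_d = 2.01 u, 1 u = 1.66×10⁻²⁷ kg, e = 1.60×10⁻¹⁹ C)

The cyclotron period is independent of speed: T = 2πm/(qB).
T = 2π(3.34×10^-27) / [(1×1.60×10^-19)(1.89×10^-3)] = 6.93×10^-5 s.

T ≈ 69.3 µs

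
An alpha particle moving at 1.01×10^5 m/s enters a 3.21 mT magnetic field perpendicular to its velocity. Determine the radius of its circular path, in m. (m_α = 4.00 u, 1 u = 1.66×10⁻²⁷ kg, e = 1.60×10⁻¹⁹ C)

r ≈ 0.653 m

The magnetic force provides the centripetal force: qvB = mv²/r, so r = mv/(qB).
r = (6.64×10^-27 kg)(1.01×10^5 m/s) / [(2×1.60×10^-19 C)(3.21×10^-3 T)] = 0.653 m.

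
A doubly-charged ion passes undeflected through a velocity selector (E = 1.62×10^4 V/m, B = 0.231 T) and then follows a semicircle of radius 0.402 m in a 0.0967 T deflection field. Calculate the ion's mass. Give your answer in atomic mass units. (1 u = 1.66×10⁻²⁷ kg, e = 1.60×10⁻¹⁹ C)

v = E/B₁ = 7.01×10^4 m/s.
From r = mv/(qB₂), m = qB₂r/v = (2×1.60×10^-19)(0.0967)(0.402) / (7.01×10^4) = 1.77×10^-25 kg.
In atomic mass units: m = 1.77×10^-25 / 1.66×10^-27 = 107 u.

m ≈ 107 u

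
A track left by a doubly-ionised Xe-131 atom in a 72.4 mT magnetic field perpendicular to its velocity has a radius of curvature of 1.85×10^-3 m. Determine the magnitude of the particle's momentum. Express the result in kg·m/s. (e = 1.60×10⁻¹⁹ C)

p ≈ 4.29×10^-23 kg·m/s

Since qvB = mv²/r, the momentum p = mv = qBr.
p = (2×1.60×10^-19)(0.0724)(1.85×10^-3) = 4.29×10^-23 kg·m/s.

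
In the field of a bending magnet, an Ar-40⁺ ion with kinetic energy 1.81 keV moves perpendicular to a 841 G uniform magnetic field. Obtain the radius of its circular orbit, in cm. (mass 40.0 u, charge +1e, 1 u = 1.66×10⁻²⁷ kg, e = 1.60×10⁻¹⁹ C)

Convert the energy: K = 1.81 keV = 2.90×10^-16 J.
v = √(2K/m) = √(2·2.90×10^-16/6.64×10^-26) = 9.34×10^4 m/s.
r = mv/(qB) = (6.64×10^-26)(9.34×10^4) / [(1×1.60×10^-19)(0.0841)] = 0.461 m.

r ≈ 46.1 cm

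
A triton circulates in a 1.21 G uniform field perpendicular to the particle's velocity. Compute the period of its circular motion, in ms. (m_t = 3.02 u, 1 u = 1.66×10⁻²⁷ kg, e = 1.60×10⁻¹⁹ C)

T ≈ 1.63 ms

The cyclotron period is independent of speed: T = 2πm/(qB).
T = 2π(5.01×10^-27) / [(1×1.60×10^-19)(1.21×10^-4)] = 1.63×10^-3 s.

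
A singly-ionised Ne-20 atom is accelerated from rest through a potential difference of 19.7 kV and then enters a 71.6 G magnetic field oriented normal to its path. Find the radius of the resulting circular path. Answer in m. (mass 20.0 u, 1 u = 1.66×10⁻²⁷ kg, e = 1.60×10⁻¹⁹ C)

The kinetic energy gained is K = qV = (1×1.60×10^-19)(1.97×10^4) = 3.15×10^-15 J.
v = √(2K/m) = 4.36×10^5 m/s.
r = mv/(qB) = (3.32×10^-26)(4.36×10^5) / [(1×1.60×10^-19)(7.16×10^-3)] = 12.6 m.

r ≈ 12.6 m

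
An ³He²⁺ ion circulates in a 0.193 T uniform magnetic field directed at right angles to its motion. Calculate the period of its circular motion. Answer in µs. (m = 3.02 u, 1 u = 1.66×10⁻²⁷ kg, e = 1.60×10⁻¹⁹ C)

T ≈ 0.510 µs

The cyclotron period is independent of speed: T = 2πm/(qB).
T = 2π(5.01×10^-27) / [(2×1.60×10^-19)(0.193)] = 5.10×10^-7 s.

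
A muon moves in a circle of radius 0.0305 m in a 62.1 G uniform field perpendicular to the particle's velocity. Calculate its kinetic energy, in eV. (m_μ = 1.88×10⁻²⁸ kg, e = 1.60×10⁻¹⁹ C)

K ≈ 15.3 eV

v = qBr/m = (1×1.60×10^-19)(6.21×10^-3)(0.0305) / (1.88×10^-28) = 1.61×10^5 m/s.
K = ½mv² = 0.5·(1.88×10^-28)·(1.61×10^5)² = 2.44×10^-18 J = 15.3 eV.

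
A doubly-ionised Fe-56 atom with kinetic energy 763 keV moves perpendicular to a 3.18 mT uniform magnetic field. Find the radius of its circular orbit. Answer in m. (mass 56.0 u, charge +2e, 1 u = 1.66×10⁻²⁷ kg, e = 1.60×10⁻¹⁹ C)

r ≈ 148 m

Convert the energy: K = 763 keV = 1.22×10^-13 J.
v = √(2K/m) = √(2·1.22×10^-13/9.30×10^-26) = 1.62×10^6 m/s.
r = mv/(qB) = (9.30×10^-26)(1.62×10^6) / [(2×1.60×10^-19)(3.18×10^-3)] = 148 m.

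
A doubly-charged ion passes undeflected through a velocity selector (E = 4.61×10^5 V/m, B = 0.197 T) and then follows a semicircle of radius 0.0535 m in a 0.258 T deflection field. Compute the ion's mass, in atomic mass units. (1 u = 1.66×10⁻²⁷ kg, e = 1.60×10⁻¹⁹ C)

v = E/B₁ = 2.34×10^6 m/s.
From r = mv/(qB₂), m = qB₂r/v = (2×1.60×10^-19)(0.258)(0.0535) / (2.34×10^6) = 1.89×10^-27 kg.
In atomic mass units: m = 1.89×10^-27 / 1.66×10^-27 = 1.14 u.

m ≈ 1.14 u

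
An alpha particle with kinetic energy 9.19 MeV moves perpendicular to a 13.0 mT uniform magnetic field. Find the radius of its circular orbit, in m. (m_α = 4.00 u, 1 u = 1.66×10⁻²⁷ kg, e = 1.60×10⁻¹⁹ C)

Convert the energy: K = 9.19 MeV = 1.47×10^-12 J.
v = √(2K/m) = √(2·1.47×10^-12/6.64×10^-27) = 2.10×10^7 m/s.
r = mv/(qB) = (6.64×10^-27)(2.10×10^7) / [(2×1.60×10^-19)(0.0130)] = 33.6 m.

r ≈ 33.6 m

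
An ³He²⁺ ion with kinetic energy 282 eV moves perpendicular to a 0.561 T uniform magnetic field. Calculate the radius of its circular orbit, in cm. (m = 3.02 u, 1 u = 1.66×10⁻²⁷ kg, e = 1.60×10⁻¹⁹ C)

Convert the energy: K = 282 eV = 4.51×10^-17 J.
v = √(2K/m) = √(2·4.51×10^-17/5.01×10^-27) = 1.34×10^5 m/s.
r = mv/(qB) = (5.01×10^-27)(1.34×10^5) / [(2×1.60×10^-19)(0.561)] = 3.75×10^-3 m.

r ≈ 0.375 cm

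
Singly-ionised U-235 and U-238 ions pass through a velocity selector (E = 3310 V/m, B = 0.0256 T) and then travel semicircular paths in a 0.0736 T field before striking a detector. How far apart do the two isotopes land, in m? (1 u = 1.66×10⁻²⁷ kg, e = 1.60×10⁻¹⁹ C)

Δd ≈ 0.109 m

Both emerge at v = E/B₁ = 1.29×10^5 m/s.
r = mv/(qB₂), so r₁ = 4.2832 m and r₂ = 4.3379 m, giving Δr = 0.0547 m.
After a semicircle each ion lands a diameter 2r from the entry slit, so the separation is 2Δr = 0.109 m.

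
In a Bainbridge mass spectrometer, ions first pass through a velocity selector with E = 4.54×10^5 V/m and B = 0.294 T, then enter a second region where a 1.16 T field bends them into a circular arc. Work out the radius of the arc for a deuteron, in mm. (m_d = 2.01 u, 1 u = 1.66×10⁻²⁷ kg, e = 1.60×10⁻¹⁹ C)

The selector passes v = E/B = 4.54×10^5/0.294 = 1.54×10^6 m/s.
In the deflection region, r = mv/(qB₂) = (3.34×10^-27)(1.54×10^6) / [(1×1.60×10^-19)(1.16)] = 0.0278 m.

r ≈ 27.8 mm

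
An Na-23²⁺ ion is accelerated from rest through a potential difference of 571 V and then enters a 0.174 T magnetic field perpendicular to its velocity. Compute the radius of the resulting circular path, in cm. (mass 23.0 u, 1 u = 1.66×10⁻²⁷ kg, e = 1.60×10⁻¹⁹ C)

r ≈ 6.71 cm

The kinetic energy gained is K = qV = (2×1.60×10^-19)(571) = 1.83×10^-16 J.
v = √(2K/m) = 9.78×10^4 m/s.
r = mv/(qB) = (3.82×10^-26)(9.78×10^4) / [(2×1.60×10^-19)(0.174)] = 0.0671 m.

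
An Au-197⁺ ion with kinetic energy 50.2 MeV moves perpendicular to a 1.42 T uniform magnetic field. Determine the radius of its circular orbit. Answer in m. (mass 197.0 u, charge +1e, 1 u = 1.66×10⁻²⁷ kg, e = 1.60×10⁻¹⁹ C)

Convert the energy: K = 50.2 MeV = 8.03×10^-12 J.
v = √(2K/m) = √(2·8.03×10^-12/3.27×10^-25) = 7.01×10^6 m/s.
r = mv/(qB) = (3.27×10^-25)(7.01×10^6) / [(1×1.60×10^-19)(1.42)] = 10.1 m.

r ≈ 10.1 m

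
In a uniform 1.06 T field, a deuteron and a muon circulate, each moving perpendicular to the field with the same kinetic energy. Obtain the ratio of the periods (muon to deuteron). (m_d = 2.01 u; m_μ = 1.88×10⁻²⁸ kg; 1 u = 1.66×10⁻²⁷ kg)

ratio ≈ 0.0563

T = 2πm/(qB) is independent of speed, so T₂/T₁ = (m₂/q₂)/(m₁/q₁).
T_{muon}/T_{deuteron} = (1.88×10^-28/1e) / (3.34×10^-27/1e) = 0.0563.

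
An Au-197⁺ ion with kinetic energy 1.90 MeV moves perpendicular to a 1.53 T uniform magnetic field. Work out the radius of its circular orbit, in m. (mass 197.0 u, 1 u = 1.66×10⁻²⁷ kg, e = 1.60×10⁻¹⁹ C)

Convert the energy: K = 1.90 MeV = 3.04×10^-13 J.
v = √(2K/m) = √(2·3.04×10^-13/3.27×10^-25) = 1.36×10^6 m/s.
r = mv/(qB) = (3.27×10^-25)(1.36×10^6) / [(1×1.60×10^-19)(1.53)] = 1.82 m.

r ≈ 1.82 m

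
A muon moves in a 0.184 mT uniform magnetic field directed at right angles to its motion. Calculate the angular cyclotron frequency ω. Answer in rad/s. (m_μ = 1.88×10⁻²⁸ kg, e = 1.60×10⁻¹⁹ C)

ω ≈ 1.57×10^5 rad/s

ω = qB/m = (1×1.60×10^-19)(1.84×10^-4) / (1.88×10^-28) = 1.57×10^5 rad/s.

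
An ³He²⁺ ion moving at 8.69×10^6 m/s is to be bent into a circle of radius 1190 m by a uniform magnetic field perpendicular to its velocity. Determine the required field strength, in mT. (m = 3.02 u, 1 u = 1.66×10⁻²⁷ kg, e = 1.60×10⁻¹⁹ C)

B ≈ 0.114 mT

qvB = mv²/r gives B = mv/(qr).
B = (5.01×10^-27)(8.69×10^6) / [(2×1.60×10^-19)(1190)] = 1.14×10^-4 T.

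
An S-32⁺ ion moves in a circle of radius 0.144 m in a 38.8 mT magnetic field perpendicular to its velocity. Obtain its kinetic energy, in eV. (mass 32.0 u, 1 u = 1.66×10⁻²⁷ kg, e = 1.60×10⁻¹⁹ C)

K ≈ 47.0 eV

v = qBr/m = (1×1.60×10^-19)(0.0388)(0.144) / (5.31×10^-26) = 1.68×10^4 m/s.
K = ½mv² = 0.5·(5.31×10^-26)·(1.68×10^4)² = 7.52×10^-18 J = 47.0 eV.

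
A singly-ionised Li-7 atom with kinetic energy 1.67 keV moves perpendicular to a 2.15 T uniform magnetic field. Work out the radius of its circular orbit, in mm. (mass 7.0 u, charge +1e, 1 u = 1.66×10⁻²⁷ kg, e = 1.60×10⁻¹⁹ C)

Convert the energy: K = 1.67 keV = 2.67×10^-16 J.
v = √(2K/m) = √(2·2.67×10^-16/1.16×10^-26) = 2.14×10^5 m/s.
r = mv/(qB) = (1.16×10^-26)(2.14×10^5) / [(1×1.60×10^-19)(2.15)] = 7.24×10^-3 m.

r ≈ 7.24 mm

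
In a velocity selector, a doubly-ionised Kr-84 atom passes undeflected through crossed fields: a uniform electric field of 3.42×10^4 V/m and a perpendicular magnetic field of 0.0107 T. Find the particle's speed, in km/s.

v ≈ 3200 km/s

For zero net force, qE = qvB, so v = E/B.
v = (3.42×10^4) / (0.0107) = 3.20×10^6 m/s.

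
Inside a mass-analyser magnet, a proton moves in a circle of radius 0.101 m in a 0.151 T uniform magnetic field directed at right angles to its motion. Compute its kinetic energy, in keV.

v = qBr/m = (1×1.60×10^-19)(0.151)(0.101) / (1.67×10^-27) = 1.46×10^6 m/s.
K = ½mv² = 0.5·(1.67×10^-27)·(1.46×10^6)² = 1.78×10^-15 J = 11.1 keV.

K ≈ 11.1 keV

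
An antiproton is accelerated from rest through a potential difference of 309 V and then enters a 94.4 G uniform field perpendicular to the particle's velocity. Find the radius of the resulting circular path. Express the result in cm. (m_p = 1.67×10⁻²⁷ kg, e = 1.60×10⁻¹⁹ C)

r ≈ 26.9 cm

The kinetic energy gained is K = qV = (1×1.60×10^-19)(309) = 4.94×10^-17 J.
v = √(2K/m) = 2.43×10^5 m/s.
r = mv/(qB) = (1.67×10^-27)(2.43×10^5) / [(1×1.60×10^-19)(9.44×10^-3)] = 0.269 m.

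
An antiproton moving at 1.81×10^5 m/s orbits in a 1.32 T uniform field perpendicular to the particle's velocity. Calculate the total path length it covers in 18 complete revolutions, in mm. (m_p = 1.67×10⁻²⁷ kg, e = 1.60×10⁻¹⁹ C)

L ≈ 162 mm

r = mv/(qB) = 1.43×10^-3 m, so one revolution covers 2πr = 8.99×10^-3 m.
In 18 revolutions: L = 18·2πr = 0.162 m.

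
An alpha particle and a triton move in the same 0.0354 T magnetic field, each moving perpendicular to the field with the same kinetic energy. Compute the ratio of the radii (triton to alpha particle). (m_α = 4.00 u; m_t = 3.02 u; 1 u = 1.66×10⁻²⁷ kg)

r = √(2mK)/(qB) ⇒ at equal K, r ∝ √m/q.
r_{triton}/r_{alpha particle} = 1.74.

ratio ≈ 1.74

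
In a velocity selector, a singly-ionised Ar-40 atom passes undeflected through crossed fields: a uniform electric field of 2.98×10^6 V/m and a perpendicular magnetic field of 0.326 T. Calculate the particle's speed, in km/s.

For zero net force, qE = qvB, so v = E/B.
v = (2.98×10^6) / (0.326) = 9.14×10^6 m/s.

v ≈ 9140 km/s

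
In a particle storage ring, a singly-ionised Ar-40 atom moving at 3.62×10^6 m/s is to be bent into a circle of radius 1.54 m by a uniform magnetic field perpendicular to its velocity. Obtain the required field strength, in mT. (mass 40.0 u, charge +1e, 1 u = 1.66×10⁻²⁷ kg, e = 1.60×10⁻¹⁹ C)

B ≈ 976 mT

qvB = mv²/r gives B = mv/(qr).
B = (6.64×10^-26)(3.62×10^6) / [(1×1.60×10^-19)(1.54)] = 0.976 T.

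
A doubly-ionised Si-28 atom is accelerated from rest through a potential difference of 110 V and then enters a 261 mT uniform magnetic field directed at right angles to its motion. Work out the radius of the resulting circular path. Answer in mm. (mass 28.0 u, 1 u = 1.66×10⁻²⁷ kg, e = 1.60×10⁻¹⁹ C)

The kinetic energy gained is K = qV = (2×1.60×10^-19)(110) = 3.52×10^-17 J.
v = √(2K/m) = 3.89×10^4 m/s.
r = mv/(qB) = (4.65×10^-26)(3.89×10^4) / [(2×1.60×10^-19)(0.261)] = 0.0217 m.

r ≈ 21.7 mm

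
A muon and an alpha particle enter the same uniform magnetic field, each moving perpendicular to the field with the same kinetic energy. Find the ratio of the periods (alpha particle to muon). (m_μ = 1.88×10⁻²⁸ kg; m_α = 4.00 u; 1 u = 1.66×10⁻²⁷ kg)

ratio ≈ 17.7

T = 2πm/(qB) is independent of speed, so T₂/T₁ = (m₂/q₂)/(m₁/q₁).
T_{alpha particle}/T_{muon} = (6.64×10^-27/2e) / (1.88×10^-28/1e) = 17.7.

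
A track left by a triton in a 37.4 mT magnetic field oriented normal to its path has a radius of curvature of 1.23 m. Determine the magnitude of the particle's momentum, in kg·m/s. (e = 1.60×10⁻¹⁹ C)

p ≈ 7.36×10^-21 kg·m/s

Since qvB = mv²/r, the momentum p = mv = qBr.
p = (1×1.60×10^-19)(0.0374)(1.23) = 7.36×10^-21 kg·m/s.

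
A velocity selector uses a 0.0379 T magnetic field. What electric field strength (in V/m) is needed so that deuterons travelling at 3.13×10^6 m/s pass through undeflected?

qE = qvB ⇒ E = vB = (3.13×10^6)(0.0379) = 1.19×10^5 V/m.

E ≈ 1.19×10^5 V/m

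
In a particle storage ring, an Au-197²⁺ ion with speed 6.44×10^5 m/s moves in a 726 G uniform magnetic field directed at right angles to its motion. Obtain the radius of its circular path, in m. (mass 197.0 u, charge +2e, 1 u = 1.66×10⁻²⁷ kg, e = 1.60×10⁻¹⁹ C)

The magnetic force provides the centripetal force: qvB = mv²/r, so r = mv/(qB).
r = (3.27×10^-25 kg)(6.44×10^5 m/s) / [(2×1.60×10^-19 C)(0.0726 T)] = 9.07 m.

r ≈ 9.07 m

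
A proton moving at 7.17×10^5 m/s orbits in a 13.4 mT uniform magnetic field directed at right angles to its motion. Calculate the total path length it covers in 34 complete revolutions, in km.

r = mv/(qB) = 0.558 m, so one revolution covers 2πr = 3.51 m.
In 34 revolutions: L = 34·2πr = 119 m.

L ≈ 0.119 km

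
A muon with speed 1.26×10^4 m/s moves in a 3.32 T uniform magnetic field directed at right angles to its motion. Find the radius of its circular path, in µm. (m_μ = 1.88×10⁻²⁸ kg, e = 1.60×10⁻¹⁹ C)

r ≈ 4.46 µm

The magnetic force provides the centripetal force: qvB = mv²/r, so r = mv/(qB).
r = (1.88×10^-28 kg)(1.26×10^4 m/s) / [(1×1.60×10^-19 C)(3.32 T)] = 4.46×10^-6 m.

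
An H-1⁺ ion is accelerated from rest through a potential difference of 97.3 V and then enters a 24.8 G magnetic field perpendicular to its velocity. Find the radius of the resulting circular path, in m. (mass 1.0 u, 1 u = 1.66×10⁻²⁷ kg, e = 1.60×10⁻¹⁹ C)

The kinetic energy gained is K = qV = (1×1.60×10^-19)(97.3) = 1.56×10^-17 J.
v = √(2K/m) = 1.37×10^5 m/s.
r = mv/(qB) = (1.66×10^-27)(1.37×10^5) / [(1×1.60×10^-19)(2.48×10^-3)] = 0.573 m.

r ≈ 0.573 m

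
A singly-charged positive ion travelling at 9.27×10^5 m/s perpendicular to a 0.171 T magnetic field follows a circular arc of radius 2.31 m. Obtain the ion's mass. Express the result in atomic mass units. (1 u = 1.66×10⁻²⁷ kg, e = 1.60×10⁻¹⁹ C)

qvB = mv²/r ⇒ m = qBr/v.
m = (1×1.60×10^-19)(0.171)(2.31) / (9.27×10^5) = 6.82×10^-26 kg = 41.1 u.

m ≈ 41.1 u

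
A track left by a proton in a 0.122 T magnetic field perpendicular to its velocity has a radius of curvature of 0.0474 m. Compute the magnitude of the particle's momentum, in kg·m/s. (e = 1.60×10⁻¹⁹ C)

Since qvB = mv²/r, the momentum p = mv = qBr.
p = (1×1.60×10^-19)(0.122)(0.0474) = 9.25×10^-22 kg·m/s.

p ≈ 9.25×10^-22 kg·m/s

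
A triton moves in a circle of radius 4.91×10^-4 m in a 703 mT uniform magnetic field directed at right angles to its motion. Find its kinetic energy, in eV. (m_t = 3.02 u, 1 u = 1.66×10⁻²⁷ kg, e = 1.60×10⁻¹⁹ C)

K ≈ 1.90 eV

v = qBr/m = (1×1.60×10^-19)(0.703)(4.91×10^-4) / (5.01×10^-27) = 1.10×10^4 m/s.
K = ½mv² = 0.5·(5.01×10^-27)·(1.10×10^4)² = 3.04×10^-19 J = 1.90 eV.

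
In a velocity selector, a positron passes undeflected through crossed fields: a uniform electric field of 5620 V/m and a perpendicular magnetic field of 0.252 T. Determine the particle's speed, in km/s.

v ≈ 22.3 km/s

For zero net force, qE = qvB, so v = E/B.
v = (5620) / (0.252) = 2.23×10^4 m/s.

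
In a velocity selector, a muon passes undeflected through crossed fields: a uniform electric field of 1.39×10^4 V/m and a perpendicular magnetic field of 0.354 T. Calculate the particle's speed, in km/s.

v ≈ 39.3 km/s

For zero net force, qE = qvB, so v = E/B.
v = (1.39×10^4) / (0.354) = 3.93×10^4 m/s.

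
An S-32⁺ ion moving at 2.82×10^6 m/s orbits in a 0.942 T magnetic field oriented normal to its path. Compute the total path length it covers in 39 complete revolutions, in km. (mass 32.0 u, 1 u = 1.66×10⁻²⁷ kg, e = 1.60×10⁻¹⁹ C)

r = mv/(qB) = 0.994 m, so one revolution covers 2πr = 6.24 m.
In 39 revolutions: L = 39·2πr = 244 m.

L ≈ 0.244 km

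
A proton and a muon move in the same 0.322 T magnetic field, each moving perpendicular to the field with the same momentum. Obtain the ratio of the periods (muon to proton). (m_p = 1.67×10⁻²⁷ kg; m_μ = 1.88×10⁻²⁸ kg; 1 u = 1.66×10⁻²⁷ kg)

T = 2πm/(qB) is independent of speed, so T₂/T₁ = (m₂/q₂)/(m₁/q₁).
T_{muon}/T_{proton} = (1.88×10^-28/1e) / (1.67×10^-27/1e) = 0.113.

ratio ≈ 0.113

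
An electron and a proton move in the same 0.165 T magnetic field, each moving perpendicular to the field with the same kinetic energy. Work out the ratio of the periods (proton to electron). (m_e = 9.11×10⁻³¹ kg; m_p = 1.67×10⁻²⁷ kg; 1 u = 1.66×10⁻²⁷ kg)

T = 2πm/(qB) is independent of speed, so T₂/T₁ = (m₂/q₂)/(m₁/q₁).
T_{proton}/T_{electron} = (1.67×10^-27/1e) / (9.11×10^-31/1e) = 1830.

ratio ≈ 1830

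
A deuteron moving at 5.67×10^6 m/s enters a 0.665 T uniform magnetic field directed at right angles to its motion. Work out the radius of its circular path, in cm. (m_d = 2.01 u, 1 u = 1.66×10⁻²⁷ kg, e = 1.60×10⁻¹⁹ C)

The magnetic force provides the centripetal force: qvB = mv²/r, so r = mv/(qB).
r = (3.34×10^-27 kg)(5.67×10^6 m/s) / [(1×1.60×10^-19 C)(0.665 T)] = 0.178 m.

r ≈ 17.8 cm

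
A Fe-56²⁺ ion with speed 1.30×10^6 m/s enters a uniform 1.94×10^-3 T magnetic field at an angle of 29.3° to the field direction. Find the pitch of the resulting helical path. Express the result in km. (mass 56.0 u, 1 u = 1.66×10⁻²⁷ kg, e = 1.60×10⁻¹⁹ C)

pitch ≈ 1.07 km

The velocity component along B is v∥ = v cos29.3° = 1.13×10^6 m/s.
The cyclotron period T = 2πm/(qB) = 9.41×10^-4 s is set by m, q, B alone.
Pitch = v∥·T = (1.13×10^6)(9.41×10^-4) = 1070 m.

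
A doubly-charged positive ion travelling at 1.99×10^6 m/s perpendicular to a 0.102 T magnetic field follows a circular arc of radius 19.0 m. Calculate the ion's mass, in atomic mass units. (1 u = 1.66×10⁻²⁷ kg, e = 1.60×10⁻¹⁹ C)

m ≈ 188 u

qvB = mv²/r ⇒ m = qBr/v.
m = (2×1.60×10^-19)(0.102)(19.0) / (1.99×10^6) = 3.12×10^-25 kg = 188 u.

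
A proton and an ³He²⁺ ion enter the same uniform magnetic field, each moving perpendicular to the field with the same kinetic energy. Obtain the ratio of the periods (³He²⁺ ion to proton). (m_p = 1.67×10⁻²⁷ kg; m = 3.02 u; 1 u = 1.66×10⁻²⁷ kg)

ratio ≈ 1.50

T = 2πm/(qB) is independent of speed, so T₂/T₁ = (m₂/q₂)/(m₁/q₁).
T_{³He²⁺ ion}/T_{proton} = (5.01×10^-27/2e) / (1.67×10^-27/1e) = 1.50.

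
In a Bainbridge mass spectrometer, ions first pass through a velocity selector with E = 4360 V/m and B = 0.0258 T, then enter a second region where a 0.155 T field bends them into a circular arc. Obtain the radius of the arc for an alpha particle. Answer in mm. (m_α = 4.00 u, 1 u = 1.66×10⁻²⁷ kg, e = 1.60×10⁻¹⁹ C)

r ≈ 22.6 mm

The selector passes v = E/B = 4360/0.0258 = 1.69×10^5 m/s.
In the deflection region, r = mv/(qB₂) = (6.64×10^-27)(1.69×10^5) / [(2×1.60×10^-19)(0.155)] = 0.0226 m.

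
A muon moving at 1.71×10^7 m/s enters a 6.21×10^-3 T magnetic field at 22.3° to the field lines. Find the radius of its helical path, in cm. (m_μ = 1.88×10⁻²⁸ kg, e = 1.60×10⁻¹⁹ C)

r ≈ 123 cm

Only the perpendicular component v⊥ = v sin22.3° = 6.49×10^6 m/s is bent by the field.
r = m v⊥ /(qB) = (1.88×10^-28)(6.49×10^6) / [(1×1.60×10^-19)(6.21×10^-3)] = 1.23 m.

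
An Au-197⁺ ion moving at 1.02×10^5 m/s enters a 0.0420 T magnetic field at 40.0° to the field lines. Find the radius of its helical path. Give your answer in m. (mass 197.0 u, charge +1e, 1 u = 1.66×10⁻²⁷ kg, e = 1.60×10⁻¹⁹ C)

r ≈ 3.19 m

Only the perpendicular component v⊥ = v sin40.0° = 6.56×10^4 m/s is bent by the field.
r = m v⊥ /(qB) = (3.27×10^-25)(6.56×10^4) / [(1×1.60×10^-19)(0.0420)] = 3.19 m.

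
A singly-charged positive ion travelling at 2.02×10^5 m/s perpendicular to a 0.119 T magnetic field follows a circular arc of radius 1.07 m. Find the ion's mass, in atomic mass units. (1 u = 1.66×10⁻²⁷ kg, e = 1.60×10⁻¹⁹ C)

m ≈ 60.8 u

qvB = mv²/r ⇒ m = qBr/v.
m = (1×1.60×10^-19)(0.119)(1.07) / (2.02×10^5) = 1.01×10^-25 kg = 60.8 u.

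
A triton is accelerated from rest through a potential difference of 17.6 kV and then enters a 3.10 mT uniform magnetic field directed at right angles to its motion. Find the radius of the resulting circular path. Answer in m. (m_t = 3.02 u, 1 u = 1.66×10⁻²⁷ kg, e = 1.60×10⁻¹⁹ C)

The kinetic energy gained is K = qV = (1×1.60×10^-19)(1.76×10^4) = 2.82×10^-15 J.
v = √(2K/m) = 1.06×10^6 m/s.
r = mv/(qB) = (5.01×10^-27)(1.06×10^6) / [(1×1.60×10^-19)(3.10×10^-3)] = 10.7 m.

r ≈ 10.7 m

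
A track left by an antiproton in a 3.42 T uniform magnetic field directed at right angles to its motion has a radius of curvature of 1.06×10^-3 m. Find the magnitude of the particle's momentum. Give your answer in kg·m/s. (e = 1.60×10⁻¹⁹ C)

p ≈ 5.80×10^-22 kg·m/s

Since qvB = mv²/r, the momentum p = mv = qBr.
p = (1×1.60×10^-19)(3.42)(1.06×10^-3) = 5.80×10^-22 kg·m/s.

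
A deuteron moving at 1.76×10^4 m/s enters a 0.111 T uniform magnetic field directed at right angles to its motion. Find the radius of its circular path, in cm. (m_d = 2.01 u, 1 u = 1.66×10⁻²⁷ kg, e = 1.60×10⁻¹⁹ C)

The magnetic force provides the centripetal force: qvB = mv²/r, so r = mv/(qB).
r = (3.34×10^-27 kg)(1.76×10^4 m/s) / [(1×1.60×10^-19 C)(0.111 T)] = 3.31×10^-3 m.

r ≈ 0.331 cm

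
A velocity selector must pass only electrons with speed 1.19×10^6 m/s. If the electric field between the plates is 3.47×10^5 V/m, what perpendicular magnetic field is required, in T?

qE = qvB ⇒ B = E/v = (3.47×10^5) / (1.19×10^6) = 0.292 T.

B ≈ 0.292 T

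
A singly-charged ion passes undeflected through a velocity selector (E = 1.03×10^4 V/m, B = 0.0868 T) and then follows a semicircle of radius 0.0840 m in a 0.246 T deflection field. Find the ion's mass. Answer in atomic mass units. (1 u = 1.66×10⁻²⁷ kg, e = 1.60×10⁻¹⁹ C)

m ≈ 16.8 u

v = E/B₁ = 1.19×10^5 m/s.
From r = mv/(qB₂), m = qB₂r/v = (1×1.60×10^-19)(0.246)(0.0840) / (1.19×10^5) = 2.79×10^-26 kg.
In atomic mass units: m = 2.79×10^-26 / 1.66×10^-27 = 16.8 u.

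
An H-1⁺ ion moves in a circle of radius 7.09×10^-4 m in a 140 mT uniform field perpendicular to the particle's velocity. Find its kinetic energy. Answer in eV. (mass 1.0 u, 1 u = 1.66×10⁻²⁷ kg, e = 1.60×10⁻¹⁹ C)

K ≈ 0.475 eV

v = qBr/m = (1×1.60×10^-19)(0.140)(7.09×10^-4) / (1.66×10^-27) = 9570 m/s.
K = ½mv² = 0.5·(1.66×10^-27)·(9570)² = 7.60×10^-20 J = 0.475 eV.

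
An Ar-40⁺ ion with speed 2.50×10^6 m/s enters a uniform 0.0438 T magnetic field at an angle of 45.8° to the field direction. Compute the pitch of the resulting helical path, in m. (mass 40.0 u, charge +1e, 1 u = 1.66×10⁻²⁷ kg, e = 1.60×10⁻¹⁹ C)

pitch ≈ 104 m

The velocity component along B is v∥ = v cos45.8° = 1.74×10^6 m/s.
The cyclotron period T = 2πm/(qB) = 5.95×10^-5 s is set by m, q, B alone.
Pitch = v∥·T = (1.74×10^6)(5.95×10^-5) = 104 m.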